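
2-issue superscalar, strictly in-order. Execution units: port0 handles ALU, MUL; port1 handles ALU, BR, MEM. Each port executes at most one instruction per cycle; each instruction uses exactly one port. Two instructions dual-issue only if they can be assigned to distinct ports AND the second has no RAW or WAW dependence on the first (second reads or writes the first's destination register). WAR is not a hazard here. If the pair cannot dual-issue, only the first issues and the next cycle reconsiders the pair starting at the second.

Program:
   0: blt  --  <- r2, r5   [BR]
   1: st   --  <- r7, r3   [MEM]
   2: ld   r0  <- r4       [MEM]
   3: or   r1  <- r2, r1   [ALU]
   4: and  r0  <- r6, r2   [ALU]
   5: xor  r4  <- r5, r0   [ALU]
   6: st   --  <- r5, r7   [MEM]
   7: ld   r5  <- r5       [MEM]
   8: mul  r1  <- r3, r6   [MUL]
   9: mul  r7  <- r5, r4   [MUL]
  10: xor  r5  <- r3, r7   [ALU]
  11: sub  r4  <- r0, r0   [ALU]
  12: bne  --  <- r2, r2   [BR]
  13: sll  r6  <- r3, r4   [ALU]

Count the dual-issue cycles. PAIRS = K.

t=0 i0:blt.BR ; no-port BR/MEM
t=1 i1:st.MEM ; no-port MEM/MEM
t=2 i2+i3:ld.MEM;or.ALU ; dual
t=3 i4:and.ALU ; RAW r0
t=4 i5+i6:xor.ALU;st.MEM ; dual
t=5 i7+i8:ld.MEM;mul.MUL ; dual
t=6 i9:mul.MUL ; RAW r7
t=7 i10+i11:xor.ALU;sub.ALU ; dual
t=8 i12+i13:bne.BR;sll.ALU ; dual

PAIRS = 5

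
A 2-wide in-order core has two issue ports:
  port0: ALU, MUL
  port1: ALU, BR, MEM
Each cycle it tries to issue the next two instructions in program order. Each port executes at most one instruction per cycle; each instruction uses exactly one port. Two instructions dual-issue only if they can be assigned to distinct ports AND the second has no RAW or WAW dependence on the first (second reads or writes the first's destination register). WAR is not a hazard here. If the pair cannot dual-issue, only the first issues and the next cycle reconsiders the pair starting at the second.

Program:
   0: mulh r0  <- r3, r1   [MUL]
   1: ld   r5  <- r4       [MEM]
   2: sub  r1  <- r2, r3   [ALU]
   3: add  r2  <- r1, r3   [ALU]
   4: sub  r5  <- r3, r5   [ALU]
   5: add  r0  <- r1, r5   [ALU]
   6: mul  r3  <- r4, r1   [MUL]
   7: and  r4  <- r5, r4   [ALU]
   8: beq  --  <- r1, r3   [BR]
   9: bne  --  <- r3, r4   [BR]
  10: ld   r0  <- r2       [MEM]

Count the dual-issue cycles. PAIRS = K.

PAIRS = 4

0. mulh/ld @i0/i1  | dual
1. sub @i2  | RAW r1
2. add/sub @i3/i4  | dual
3. add/mul @i5/i6  | dual
4. and/beq @i7/i8  | dual
5. bne @i9  | no-port BR/MEM
6. ld @i10  | tail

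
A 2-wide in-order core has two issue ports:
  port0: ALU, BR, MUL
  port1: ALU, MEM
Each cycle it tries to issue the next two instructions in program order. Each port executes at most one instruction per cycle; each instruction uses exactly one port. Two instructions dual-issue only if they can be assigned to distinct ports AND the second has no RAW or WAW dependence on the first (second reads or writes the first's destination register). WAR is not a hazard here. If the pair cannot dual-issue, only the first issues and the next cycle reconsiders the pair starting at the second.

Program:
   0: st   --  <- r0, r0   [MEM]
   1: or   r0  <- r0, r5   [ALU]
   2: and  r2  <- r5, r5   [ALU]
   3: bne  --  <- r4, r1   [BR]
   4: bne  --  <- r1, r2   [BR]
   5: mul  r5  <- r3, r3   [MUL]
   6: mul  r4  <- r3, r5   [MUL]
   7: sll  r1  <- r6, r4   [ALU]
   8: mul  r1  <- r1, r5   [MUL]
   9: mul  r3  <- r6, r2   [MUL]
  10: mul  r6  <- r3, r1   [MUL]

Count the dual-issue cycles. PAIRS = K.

0. st.MEM+or.ALU @i0/i1  | 2-wide
1. and.ALU+bne.BR @i2/i3  | 2-wide
2. bne.BR @i4  | no-port BR/MUL
3. mul.MUL @i5  | no-port MUL/MUL
4. mul.MUL @i6  | RAW r4
5. sll.ALU @i7  | RAW+WAW r1
6. mul.MUL @i8  | no-port MUL/MUL
7. mul.MUL @i9  | no-port MUL/MUL
8. mul.MUL @i10  | tail

PAIRS = 2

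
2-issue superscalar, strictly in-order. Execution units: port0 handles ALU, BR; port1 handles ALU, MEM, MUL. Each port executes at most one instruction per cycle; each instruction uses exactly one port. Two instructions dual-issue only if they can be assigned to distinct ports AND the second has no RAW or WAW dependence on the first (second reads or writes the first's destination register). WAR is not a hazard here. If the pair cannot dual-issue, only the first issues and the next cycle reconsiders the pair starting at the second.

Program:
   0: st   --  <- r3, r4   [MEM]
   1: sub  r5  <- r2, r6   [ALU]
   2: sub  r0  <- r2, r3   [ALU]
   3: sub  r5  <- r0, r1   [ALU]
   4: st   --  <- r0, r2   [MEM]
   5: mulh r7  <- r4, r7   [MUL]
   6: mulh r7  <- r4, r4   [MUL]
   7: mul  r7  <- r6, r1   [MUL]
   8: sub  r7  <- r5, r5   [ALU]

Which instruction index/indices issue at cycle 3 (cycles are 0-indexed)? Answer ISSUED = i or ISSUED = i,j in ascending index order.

ISSUED = 5

0. st;sub @i0,i1  | dual
1. sub @i2  | RAW r0
2. sub;st @i3,i4  | dual
3. mulh @i5  | no-port MUL/MUL
4. mulh @i6  | no-port MUL/MUL
5. mul @i7  | WAW r7
6. sub @i8  | tail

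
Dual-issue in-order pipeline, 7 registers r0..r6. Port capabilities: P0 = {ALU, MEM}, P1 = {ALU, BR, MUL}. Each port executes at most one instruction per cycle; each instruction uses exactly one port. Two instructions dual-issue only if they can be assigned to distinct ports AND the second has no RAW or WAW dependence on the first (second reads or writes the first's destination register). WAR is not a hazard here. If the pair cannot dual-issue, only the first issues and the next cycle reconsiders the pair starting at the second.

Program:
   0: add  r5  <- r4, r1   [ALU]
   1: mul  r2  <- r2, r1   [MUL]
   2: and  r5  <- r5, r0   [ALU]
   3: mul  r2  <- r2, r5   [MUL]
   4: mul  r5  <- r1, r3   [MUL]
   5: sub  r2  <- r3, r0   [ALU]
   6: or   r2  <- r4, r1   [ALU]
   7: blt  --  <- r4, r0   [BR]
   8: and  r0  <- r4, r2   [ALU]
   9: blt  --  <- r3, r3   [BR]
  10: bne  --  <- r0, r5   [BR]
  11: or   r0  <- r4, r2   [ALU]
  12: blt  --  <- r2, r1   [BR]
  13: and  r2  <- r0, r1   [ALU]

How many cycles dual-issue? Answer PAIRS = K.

t=0 i0/i1:add.ALU;mul.MUL ; pair
t=1 i2:and.ALU ; RAW r5
t=2 i3:mul.MUL ; no-port MUL/MUL
t=3 i4/i5:mul.MUL;sub.ALU ; pair
t=4 i6/i7:or.ALU;blt.BR ; pair
t=5 i8/i9:and.ALU;blt.BR ; pair
t=6 i10/i11:bne.BR;or.ALU ; pair
t=7 i12/i13:blt.BR;and.ALU ; pair

PAIRS = 6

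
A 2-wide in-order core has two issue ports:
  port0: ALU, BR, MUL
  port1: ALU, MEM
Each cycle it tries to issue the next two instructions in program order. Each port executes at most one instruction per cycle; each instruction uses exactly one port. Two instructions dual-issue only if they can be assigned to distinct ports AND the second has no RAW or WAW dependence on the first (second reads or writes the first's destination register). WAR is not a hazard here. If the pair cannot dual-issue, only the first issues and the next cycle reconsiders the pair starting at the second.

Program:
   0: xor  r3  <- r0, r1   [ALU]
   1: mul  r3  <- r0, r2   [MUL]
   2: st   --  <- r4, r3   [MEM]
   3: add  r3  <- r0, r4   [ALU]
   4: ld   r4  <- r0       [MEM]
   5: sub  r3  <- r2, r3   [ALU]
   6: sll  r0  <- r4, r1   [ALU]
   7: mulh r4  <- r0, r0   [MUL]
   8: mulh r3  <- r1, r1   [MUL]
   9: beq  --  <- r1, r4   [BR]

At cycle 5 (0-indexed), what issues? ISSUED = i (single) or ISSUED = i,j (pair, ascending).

ISSUED = 7

0. xor @i0  | WAW r3
1. mul @i1  | RAW r3
2. st/add @i2&i3  | dual
3. ld/sub @i4&i5  | dual
4. sll @i6  | RAW r0
5. mulh @i7  | no-port MUL/MUL
6. mulh @i8  | no-port MUL/BR
7. beq @i9  | tail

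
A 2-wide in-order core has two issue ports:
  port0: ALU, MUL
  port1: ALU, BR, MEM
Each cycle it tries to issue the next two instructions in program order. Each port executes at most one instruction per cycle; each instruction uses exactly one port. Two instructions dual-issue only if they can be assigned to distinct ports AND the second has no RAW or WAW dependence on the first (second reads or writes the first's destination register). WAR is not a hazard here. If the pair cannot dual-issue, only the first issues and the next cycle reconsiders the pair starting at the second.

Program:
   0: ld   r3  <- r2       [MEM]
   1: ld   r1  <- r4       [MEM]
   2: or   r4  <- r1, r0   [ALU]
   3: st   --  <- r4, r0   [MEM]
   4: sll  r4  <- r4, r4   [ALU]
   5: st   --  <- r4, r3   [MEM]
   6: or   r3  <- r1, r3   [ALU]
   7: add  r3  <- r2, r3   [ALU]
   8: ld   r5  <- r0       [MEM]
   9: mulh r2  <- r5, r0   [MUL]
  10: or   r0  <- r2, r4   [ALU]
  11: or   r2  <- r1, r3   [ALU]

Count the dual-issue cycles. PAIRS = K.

PAIRS = 4

t=0 i0:ld ; no-port MEM/MEM
t=1 i1:ld ; RAW r1
t=2 i2:or ; RAW r4
t=3 i3,i4:st/sll ; 2-wide
t=4 i5,i6:st/or ; 2-wide
t=5 i7,i8:add/ld ; 2-wide
t=6 i9:mulh ; RAW r2
t=7 i10,i11:or/or ; 2-wide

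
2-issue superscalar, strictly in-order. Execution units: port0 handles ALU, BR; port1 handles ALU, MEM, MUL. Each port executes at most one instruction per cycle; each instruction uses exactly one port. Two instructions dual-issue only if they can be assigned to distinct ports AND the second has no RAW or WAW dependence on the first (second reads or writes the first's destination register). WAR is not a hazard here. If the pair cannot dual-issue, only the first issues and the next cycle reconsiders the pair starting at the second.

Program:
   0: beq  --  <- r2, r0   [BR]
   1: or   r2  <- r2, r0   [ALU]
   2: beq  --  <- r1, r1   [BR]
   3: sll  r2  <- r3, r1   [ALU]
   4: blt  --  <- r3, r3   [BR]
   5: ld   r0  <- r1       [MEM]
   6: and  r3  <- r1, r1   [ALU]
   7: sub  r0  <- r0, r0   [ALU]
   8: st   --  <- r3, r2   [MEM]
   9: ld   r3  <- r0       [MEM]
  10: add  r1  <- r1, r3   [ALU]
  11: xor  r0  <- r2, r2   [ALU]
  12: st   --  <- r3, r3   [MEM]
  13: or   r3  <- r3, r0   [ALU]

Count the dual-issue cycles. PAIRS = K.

PAIRS = 6

  cy0 -> i0/i1 (beq.BR/or.ALU) pair
  cy1 -> i2/i3 (beq.BR/sll.ALU) pair
  cy2 -> i4/i5 (blt.BR/ld.MEM) pair
  cy3 -> i6/i7 (and.ALU/sub.ALU) pair
  cy4 -> i8 (st.MEM) no-port MEM/MEM
  cy5 -> i9 (ld.MEM) RAW r3
  cy6 -> i10/i11 (add.ALU/xor.ALU) pair
  cy7 -> i12/i13 (st.MEM/or.ALU) pair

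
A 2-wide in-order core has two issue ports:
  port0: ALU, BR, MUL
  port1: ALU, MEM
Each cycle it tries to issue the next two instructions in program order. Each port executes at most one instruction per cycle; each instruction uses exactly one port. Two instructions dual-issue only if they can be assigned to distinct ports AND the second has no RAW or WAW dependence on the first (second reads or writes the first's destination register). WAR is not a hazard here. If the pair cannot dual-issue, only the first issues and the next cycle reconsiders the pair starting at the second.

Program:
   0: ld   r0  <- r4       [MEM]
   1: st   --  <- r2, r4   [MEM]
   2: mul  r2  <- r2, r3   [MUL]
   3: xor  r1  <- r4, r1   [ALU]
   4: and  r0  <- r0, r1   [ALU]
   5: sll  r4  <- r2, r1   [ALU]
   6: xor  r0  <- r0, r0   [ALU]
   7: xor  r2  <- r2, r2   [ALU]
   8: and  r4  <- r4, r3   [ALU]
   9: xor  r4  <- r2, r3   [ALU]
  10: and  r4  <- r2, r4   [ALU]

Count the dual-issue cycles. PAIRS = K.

#0 head=0: ld i0 no-port MEM/MEM
#1 head=1: st/mul i1+i2 2-wide
#2 head=3: xor i3 RAW r1
#3 head=4: and/sll i4+i5 2-wide
#4 head=6: xor/xor i6+i7 2-wide
#5 head=8: and i8 WAW r4
#6 head=9: xor i9 RAW+WAW r4
#7 head=10: and i10 tail

PAIRS = 3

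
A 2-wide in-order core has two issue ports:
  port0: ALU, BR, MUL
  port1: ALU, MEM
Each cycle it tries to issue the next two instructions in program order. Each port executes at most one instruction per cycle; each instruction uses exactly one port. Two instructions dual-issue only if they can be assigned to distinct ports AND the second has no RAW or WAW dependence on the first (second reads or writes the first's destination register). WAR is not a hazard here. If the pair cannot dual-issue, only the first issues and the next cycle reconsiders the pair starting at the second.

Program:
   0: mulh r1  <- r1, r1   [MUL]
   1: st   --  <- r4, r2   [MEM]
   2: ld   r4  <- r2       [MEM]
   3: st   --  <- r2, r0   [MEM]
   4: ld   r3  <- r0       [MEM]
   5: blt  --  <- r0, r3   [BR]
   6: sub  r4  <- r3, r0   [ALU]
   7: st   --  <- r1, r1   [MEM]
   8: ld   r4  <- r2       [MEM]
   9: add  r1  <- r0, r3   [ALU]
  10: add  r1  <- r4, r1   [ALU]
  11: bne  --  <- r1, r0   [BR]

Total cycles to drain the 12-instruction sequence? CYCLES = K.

t=0 i0&i1:mulh/st ; dual
t=1 i2:ld ; no-port MEM/MEM
t=2 i3:st ; no-port MEM/MEM
t=3 i4:ld ; RAW r3
t=4 i5&i6:blt/sub ; dual
t=5 i7:st ; no-port MEM/MEM
t=6 i8&i9:ld/add ; dual
t=7 i10:add ; RAW r1
t=8 i11:bne ; tail

CYCLES = 9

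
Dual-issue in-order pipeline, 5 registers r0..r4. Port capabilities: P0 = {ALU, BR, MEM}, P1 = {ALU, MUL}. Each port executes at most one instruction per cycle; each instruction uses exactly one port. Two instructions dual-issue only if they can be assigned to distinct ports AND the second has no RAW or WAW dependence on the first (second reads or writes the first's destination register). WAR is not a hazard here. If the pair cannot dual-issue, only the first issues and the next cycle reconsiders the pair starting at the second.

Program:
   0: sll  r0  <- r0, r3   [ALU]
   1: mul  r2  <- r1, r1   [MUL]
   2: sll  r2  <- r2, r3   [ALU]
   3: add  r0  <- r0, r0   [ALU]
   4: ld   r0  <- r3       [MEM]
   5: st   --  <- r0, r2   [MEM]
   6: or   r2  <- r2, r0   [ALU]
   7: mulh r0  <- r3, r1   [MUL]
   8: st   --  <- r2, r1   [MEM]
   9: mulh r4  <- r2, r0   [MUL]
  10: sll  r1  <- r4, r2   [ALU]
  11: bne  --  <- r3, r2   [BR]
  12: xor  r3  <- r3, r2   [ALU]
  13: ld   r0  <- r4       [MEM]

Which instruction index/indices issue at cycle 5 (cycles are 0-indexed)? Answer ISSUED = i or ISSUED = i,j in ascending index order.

ISSUED = 9

#0 head=0: sll mul i0+i1 2-wide
#1 head=2: sll add i2+i3 2-wide
#2 head=4: ld i4 no-port MEM/MEM
#3 head=5: st or i5+i6 2-wide
#4 head=7: mulh st i7+i8 2-wide
#5 head=9: mulh i9 RAW r4
#6 head=10: sll bne i10+i11 2-wide
#7 head=12: xor ld i12+i13 2-wide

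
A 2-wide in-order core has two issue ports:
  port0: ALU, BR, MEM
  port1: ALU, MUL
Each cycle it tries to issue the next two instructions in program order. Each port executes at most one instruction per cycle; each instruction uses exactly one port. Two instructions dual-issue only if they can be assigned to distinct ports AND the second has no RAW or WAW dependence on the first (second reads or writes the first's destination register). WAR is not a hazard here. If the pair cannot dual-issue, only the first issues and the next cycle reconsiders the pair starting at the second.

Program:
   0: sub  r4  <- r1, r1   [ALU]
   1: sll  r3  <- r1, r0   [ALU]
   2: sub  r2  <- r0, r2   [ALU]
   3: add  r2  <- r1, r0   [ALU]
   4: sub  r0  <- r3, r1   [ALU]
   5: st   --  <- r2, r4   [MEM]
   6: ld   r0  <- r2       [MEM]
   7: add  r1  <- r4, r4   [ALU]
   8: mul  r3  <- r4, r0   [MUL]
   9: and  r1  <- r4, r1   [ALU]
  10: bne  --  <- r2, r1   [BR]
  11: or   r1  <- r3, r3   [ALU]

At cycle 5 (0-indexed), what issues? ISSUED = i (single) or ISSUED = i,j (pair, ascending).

ISSUED = 8,9

0. sub;sll @i0&i1  | 2-wide
1. sub @i2  | WAW r2
2. add;sub @i3&i4  | 2-wide
3. st @i5  | no-port MEM/MEM
4. ld;add @i6&i7  | 2-wide
5. mul;and @i8&i9  | 2-wide
6. bne;or @i10&i11  | 2-wide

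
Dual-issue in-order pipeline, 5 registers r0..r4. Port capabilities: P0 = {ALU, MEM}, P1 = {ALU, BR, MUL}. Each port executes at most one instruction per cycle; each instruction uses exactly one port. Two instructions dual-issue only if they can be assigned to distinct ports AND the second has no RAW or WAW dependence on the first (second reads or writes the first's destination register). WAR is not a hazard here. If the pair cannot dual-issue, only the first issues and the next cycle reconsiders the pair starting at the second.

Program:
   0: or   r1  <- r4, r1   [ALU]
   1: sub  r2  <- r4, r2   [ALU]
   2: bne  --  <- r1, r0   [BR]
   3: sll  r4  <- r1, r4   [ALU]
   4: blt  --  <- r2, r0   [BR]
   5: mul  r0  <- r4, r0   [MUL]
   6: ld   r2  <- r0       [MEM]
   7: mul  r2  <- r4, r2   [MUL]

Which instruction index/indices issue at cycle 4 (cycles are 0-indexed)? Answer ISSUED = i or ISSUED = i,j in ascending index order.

[0] i0,i1  or+sub  -- 2-wide
[1] i2,i3  bne+sll  -- 2-wide
[2] i4  blt  -- no-port BR/MUL
[3] i5  mul  -- RAW r0
[4] i6  ld  -- RAW+WAW r2
[5] i7  mul  -- tail

ISSUED = 6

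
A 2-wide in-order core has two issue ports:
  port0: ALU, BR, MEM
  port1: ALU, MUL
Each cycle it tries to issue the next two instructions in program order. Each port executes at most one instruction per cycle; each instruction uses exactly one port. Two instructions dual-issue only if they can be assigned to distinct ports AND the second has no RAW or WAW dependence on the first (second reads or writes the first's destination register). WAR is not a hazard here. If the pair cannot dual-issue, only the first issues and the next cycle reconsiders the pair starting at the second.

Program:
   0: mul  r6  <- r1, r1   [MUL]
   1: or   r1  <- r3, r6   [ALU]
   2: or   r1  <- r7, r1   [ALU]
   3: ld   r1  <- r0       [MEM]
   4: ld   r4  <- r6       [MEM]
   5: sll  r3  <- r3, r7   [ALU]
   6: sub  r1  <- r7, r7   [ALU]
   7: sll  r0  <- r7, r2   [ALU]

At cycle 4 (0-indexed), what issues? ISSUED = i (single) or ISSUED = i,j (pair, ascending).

ISSUED = 4,5

  cy0 -> i0 (mul) RAW r6
  cy1 -> i1 (or) RAW+WAW r1
  cy2 -> i2 (or) WAW r1
  cy3 -> i3 (ld) no-port MEM/MEM
  cy4 -> i4,i5 (ld;sll) dual
  cy5 -> i6,i7 (sub;sll) dual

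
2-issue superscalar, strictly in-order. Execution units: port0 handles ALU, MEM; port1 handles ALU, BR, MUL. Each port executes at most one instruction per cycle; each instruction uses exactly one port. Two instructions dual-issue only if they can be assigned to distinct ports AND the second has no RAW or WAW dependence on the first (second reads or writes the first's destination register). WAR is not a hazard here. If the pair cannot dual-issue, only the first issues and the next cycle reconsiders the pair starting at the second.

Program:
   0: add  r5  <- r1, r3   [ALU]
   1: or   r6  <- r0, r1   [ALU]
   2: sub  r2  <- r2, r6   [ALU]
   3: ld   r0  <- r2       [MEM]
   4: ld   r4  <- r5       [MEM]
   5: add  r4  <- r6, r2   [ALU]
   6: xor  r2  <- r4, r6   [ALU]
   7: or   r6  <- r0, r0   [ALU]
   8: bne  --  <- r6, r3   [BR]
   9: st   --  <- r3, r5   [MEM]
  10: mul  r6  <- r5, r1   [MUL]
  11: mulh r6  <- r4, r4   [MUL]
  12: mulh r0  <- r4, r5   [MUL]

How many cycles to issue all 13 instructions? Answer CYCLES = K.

t=0 i0/i1:add;or ; pair
t=1 i2:sub ; RAW r2
t=2 i3:ld ; no-port MEM/MEM
t=3 i4:ld ; WAW r4
t=4 i5:add ; RAW r4
t=5 i6/i7:xor;or ; pair
t=6 i8/i9:bne;st ; pair
t=7 i10:mul ; no-port MUL/MUL
t=8 i11:mulh ; no-port MUL/MUL
t=9 i12:mulh ; tail

CYCLES = 10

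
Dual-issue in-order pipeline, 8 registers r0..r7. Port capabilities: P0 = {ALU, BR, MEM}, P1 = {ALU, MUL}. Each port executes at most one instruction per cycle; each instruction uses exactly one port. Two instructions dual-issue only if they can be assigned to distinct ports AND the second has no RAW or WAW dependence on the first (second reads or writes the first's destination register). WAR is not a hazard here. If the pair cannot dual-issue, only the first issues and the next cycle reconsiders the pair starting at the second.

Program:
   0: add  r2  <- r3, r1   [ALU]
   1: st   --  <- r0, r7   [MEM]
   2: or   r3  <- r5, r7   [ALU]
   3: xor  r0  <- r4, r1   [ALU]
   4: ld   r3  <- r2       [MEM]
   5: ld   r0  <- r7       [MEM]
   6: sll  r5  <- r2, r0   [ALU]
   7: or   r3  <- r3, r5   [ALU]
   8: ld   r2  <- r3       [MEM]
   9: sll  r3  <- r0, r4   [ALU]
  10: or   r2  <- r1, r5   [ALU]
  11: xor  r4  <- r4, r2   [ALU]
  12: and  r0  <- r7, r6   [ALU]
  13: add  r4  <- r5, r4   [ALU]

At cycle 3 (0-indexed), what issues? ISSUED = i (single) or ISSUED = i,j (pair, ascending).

ISSUED = 5

t=0 i0+i1:add.ALU+st.MEM ; 2-wide
t=1 i2+i3:or.ALU+xor.ALU ; 2-wide
t=2 i4:ld.MEM ; no-port MEM/MEM
t=3 i5:ld.MEM ; RAW r0
t=4 i6:sll.ALU ; RAW r5
t=5 i7:or.ALU ; RAW r3
t=6 i8+i9:ld.MEM+sll.ALU ; 2-wide
t=7 i10:or.ALU ; RAW r2
t=8 i11+i12:xor.ALU+and.ALU ; 2-wide
t=9 i13:add.ALU ; tail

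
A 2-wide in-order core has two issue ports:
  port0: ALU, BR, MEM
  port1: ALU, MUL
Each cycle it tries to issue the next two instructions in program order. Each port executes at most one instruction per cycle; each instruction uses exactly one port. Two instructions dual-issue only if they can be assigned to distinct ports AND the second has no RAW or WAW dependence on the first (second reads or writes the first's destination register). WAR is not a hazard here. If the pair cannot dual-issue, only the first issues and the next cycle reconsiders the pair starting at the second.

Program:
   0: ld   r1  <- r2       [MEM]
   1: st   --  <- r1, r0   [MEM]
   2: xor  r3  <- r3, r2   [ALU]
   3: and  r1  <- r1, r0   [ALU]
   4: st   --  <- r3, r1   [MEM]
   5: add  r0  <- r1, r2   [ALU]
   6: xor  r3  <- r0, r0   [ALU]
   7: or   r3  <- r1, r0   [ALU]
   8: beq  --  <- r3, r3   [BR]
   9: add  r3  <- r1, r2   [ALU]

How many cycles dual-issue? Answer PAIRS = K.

t=0 i0:ld ; no-port MEM/MEM
t=1 i1/i2:st/xor ; pair
t=2 i3:and ; RAW r1
t=3 i4/i5:st/add ; pair
t=4 i6:xor ; WAW r3
t=5 i7:or ; RAW r3
t=6 i8/i9:beq/add ; pair

PAIRS = 3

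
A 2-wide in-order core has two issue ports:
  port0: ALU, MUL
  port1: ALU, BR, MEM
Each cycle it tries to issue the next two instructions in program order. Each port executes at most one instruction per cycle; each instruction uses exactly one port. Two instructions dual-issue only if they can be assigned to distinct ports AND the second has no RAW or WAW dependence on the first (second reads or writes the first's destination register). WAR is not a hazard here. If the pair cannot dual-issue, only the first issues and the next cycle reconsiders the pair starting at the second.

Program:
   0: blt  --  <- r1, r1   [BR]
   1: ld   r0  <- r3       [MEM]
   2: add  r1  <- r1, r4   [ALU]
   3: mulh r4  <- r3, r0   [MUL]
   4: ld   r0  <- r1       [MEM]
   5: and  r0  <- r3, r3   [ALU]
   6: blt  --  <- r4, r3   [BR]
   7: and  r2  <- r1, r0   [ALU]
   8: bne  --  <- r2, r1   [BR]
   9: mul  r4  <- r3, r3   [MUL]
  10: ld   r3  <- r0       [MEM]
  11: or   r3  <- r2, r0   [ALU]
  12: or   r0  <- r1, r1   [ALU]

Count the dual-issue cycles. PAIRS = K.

[0] i0  blt.BR  -- no-port BR/MEM
[1] i1&i2  ld.MEM+add.ALU  -- pair
[2] i3&i4  mulh.MUL+ld.MEM  -- pair
[3] i5&i6  and.ALU+blt.BR  -- pair
[4] i7  and.ALU  -- RAW r2
[5] i8&i9  bne.BR+mul.MUL  -- pair
[6] i10  ld.MEM  -- WAW r3
[7] i11&i12  or.ALU+or.ALU  -- pair

PAIRS = 5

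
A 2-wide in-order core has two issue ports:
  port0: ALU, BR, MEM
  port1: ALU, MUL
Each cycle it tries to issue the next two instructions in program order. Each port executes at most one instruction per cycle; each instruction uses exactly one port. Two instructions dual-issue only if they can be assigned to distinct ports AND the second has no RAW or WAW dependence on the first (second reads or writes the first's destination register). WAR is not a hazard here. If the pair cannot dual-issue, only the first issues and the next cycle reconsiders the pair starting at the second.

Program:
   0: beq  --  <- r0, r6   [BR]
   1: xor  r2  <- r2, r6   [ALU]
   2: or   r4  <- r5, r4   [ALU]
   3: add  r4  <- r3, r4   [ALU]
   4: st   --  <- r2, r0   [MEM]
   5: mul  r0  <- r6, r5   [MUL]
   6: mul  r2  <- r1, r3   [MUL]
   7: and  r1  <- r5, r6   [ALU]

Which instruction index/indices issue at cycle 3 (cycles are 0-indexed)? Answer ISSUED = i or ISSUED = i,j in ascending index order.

  cy0 -> i0&i1 (beq.BR;xor.ALU) pair
  cy1 -> i2 (or.ALU) RAW+WAW r4
  cy2 -> i3&i4 (add.ALU;st.MEM) pair
  cy3 -> i5 (mul.MUL) no-port MUL/MUL
  cy4 -> i6&i7 (mul.MUL;and.ALU) pair

ISSUED = 5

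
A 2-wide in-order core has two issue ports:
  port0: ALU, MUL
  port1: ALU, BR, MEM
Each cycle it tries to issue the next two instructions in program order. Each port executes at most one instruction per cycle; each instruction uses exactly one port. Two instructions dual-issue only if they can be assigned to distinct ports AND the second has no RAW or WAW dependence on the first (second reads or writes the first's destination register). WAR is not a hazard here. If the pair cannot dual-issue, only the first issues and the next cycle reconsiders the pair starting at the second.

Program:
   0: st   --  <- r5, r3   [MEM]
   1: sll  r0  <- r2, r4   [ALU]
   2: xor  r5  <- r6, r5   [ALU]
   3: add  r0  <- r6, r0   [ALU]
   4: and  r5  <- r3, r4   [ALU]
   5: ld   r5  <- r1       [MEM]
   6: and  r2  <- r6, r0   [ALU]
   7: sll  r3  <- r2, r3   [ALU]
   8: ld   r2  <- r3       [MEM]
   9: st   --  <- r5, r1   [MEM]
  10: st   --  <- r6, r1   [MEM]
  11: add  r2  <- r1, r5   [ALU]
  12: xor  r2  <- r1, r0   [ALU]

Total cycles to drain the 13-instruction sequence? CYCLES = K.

t=0 i0/i1:st.MEM;sll.ALU ; 2-wide
t=1 i2/i3:xor.ALU;add.ALU ; 2-wide
t=2 i4:and.ALU ; WAW r5
t=3 i5/i6:ld.MEM;and.ALU ; 2-wide
t=4 i7:sll.ALU ; RAW r3
t=5 i8:ld.MEM ; no-port MEM/MEM
t=6 i9:st.MEM ; no-port MEM/MEM
t=7 i10/i11:st.MEM;add.ALU ; 2-wide
t=8 i12:xor.ALU ; tail

CYCLES = 9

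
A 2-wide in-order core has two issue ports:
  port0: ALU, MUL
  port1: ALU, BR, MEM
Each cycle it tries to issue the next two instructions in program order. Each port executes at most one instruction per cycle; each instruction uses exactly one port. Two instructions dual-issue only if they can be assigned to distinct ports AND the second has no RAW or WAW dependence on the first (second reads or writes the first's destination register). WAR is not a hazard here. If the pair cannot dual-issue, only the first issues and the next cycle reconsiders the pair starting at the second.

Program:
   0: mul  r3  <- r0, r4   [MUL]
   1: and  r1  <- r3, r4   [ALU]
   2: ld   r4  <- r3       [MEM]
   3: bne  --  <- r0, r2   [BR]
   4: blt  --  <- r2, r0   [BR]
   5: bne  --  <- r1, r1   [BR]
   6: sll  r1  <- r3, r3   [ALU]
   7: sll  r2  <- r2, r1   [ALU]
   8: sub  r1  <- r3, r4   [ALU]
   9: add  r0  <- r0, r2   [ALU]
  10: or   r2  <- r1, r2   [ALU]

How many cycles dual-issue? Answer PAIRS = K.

[0] i0  mul.MUL  -- RAW r3
[1] i1+i2  and.ALU;ld.MEM  -- dual
[2] i3  bne.BR  -- no-port BR/BR
[3] i4  blt.BR  -- no-port BR/BR
[4] i5+i6  bne.BR;sll.ALU  -- dual
[5] i7+i8  sll.ALU;sub.ALU  -- dual
[6] i9+i10  add.ALU;or.ALU  -- dual

PAIRS = 4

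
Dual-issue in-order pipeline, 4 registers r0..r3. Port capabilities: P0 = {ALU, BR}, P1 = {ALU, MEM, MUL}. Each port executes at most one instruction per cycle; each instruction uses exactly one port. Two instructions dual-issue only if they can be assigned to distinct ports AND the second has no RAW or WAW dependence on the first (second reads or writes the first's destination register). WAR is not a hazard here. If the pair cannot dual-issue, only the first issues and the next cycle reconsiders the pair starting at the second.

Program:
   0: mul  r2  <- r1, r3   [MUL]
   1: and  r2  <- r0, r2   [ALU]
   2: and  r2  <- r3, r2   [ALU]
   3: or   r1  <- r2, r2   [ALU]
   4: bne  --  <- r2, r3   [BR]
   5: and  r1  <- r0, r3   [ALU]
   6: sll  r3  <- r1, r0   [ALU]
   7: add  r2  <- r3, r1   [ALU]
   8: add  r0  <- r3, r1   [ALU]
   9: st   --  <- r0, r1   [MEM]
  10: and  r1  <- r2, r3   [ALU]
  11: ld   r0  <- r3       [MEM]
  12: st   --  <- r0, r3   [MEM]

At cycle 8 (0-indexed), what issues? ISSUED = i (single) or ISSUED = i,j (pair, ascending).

c0: i0 mul.MUL  RAW+WAW r2
c1: i1 and.ALU  RAW+WAW r2
c2: i2 and.ALU  RAW r2
c3: i3,i4 or.ALU;bne.BR  2-wide
c4: i5 and.ALU  RAW r1
c5: i6 sll.ALU  RAW r3
c6: i7,i8 add.ALU;add.ALU  2-wide
c7: i9,i10 st.MEM;and.ALU  2-wide
c8: i11 ld.MEM  no-port MEM/MEM
c9: i12 st.MEM  tail

ISSUED = 11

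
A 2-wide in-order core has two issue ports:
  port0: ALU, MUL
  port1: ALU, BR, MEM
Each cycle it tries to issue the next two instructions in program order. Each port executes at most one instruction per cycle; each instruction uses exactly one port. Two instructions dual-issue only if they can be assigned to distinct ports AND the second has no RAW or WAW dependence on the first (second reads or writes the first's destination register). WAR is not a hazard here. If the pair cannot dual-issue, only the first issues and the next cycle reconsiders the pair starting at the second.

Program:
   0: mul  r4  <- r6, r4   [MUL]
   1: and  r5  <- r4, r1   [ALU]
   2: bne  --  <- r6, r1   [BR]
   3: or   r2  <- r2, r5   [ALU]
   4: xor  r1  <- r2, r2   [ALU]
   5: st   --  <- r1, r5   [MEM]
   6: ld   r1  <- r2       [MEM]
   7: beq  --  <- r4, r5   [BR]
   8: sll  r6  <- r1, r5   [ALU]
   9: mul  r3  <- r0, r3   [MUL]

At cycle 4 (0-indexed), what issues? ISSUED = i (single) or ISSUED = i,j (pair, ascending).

ISSUED = 5

0. mul.MUL @i0  | RAW r4
1. and.ALU/bne.BR @i1/i2  | dual
2. or.ALU @i3  | RAW r2
3. xor.ALU @i4  | RAW r1
4. st.MEM @i5  | no-port MEM/MEM
5. ld.MEM @i6  | no-port MEM/BR
6. beq.BR/sll.ALU @i7/i8  | dual
7. mul.MUL @i9  | tail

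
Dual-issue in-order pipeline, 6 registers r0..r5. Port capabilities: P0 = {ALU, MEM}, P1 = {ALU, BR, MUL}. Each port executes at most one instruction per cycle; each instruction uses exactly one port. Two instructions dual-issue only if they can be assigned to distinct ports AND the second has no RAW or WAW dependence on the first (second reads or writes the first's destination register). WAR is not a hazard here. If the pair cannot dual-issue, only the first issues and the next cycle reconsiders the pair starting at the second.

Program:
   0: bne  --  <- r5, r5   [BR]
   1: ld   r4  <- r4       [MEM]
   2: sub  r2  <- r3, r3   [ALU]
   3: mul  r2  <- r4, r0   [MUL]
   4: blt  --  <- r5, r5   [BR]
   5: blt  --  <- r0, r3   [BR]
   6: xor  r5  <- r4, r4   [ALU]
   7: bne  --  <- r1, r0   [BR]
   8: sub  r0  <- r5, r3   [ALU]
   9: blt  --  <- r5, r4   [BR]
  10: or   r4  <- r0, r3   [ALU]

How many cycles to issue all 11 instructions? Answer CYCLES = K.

CYCLES = 7

t=0 i0,i1:bne.BR/ld.MEM ; 2-wide
t=1 i2:sub.ALU ; WAW r2
t=2 i3:mul.MUL ; no-port MUL/BR
t=3 i4:blt.BR ; no-port BR/BR
t=4 i5,i6:blt.BR/xor.ALU ; 2-wide
t=5 i7,i8:bne.BR/sub.ALU ; 2-wide
t=6 i9,i10:blt.BR/or.ALU ; 2-wide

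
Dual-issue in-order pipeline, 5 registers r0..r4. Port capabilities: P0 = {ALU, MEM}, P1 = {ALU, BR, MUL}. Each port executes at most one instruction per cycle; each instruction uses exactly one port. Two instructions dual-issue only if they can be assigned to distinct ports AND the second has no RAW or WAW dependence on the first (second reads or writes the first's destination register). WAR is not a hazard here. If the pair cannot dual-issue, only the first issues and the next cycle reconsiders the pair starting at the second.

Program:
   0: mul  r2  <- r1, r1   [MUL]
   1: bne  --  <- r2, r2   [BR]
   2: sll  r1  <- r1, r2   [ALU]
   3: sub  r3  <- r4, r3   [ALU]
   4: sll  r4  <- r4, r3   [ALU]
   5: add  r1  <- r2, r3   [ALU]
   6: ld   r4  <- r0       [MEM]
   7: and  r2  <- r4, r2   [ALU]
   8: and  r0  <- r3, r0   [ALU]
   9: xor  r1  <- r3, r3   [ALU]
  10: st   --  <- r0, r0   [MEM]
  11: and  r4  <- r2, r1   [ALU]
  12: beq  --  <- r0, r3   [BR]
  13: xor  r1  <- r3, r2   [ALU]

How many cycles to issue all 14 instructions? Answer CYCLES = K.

CYCLES = 9

[0] i0  mul  -- no-port MUL/BR
[1] i1,i2  bne/sll  -- dual
[2] i3  sub  -- RAW r3
[3] i4,i5  sll/add  -- dual
[4] i6  ld  -- RAW r4
[5] i7,i8  and/and  -- dual
[6] i9,i10  xor/st  -- dual
[7] i11,i12  and/beq  -- dual
[8] i13  xor  -- tail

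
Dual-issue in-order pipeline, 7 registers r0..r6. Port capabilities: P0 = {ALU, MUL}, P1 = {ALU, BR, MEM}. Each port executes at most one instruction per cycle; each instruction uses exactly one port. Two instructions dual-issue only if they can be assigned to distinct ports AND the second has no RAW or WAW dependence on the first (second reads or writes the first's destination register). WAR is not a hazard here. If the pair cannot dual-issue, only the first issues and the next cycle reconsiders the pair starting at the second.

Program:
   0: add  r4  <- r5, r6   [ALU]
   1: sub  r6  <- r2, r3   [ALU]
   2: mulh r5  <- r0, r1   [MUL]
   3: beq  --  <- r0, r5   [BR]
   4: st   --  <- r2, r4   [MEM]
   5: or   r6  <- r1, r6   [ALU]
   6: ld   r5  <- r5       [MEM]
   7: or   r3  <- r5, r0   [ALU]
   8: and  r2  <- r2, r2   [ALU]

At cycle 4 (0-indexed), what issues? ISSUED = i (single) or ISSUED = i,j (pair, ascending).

ISSUED = 6

t=0 i0,i1:add+sub ; pair
t=1 i2:mulh ; RAW r5
t=2 i3:beq ; no-port BR/MEM
t=3 i4,i5:st+or ; pair
t=4 i6:ld ; RAW r5
t=5 i7,i8:or+and ; pair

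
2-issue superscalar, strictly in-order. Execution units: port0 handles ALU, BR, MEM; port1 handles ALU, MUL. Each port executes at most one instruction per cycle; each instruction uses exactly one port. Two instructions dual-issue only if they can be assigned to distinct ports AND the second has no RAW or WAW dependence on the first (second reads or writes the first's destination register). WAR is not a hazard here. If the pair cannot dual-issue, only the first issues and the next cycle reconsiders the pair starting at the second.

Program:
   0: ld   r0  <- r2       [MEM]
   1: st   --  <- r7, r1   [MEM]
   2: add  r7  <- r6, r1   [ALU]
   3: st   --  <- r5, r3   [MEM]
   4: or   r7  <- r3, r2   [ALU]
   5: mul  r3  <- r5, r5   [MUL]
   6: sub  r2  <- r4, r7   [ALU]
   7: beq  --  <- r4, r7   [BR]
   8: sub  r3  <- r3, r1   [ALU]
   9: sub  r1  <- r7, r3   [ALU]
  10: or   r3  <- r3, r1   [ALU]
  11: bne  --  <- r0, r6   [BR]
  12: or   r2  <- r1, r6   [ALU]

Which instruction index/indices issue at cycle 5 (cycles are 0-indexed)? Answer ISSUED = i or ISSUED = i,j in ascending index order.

ISSUED = 9

  cy0 -> i0 (ld) no-port MEM/MEM
  cy1 -> i1/i2 (st/add) dual
  cy2 -> i3/i4 (st/or) dual
  cy3 -> i5/i6 (mul/sub) dual
  cy4 -> i7/i8 (beq/sub) dual
  cy5 -> i9 (sub) RAW r1
  cy6 -> i10/i11 (or/bne) dual
  cy7 -> i12 (or) tail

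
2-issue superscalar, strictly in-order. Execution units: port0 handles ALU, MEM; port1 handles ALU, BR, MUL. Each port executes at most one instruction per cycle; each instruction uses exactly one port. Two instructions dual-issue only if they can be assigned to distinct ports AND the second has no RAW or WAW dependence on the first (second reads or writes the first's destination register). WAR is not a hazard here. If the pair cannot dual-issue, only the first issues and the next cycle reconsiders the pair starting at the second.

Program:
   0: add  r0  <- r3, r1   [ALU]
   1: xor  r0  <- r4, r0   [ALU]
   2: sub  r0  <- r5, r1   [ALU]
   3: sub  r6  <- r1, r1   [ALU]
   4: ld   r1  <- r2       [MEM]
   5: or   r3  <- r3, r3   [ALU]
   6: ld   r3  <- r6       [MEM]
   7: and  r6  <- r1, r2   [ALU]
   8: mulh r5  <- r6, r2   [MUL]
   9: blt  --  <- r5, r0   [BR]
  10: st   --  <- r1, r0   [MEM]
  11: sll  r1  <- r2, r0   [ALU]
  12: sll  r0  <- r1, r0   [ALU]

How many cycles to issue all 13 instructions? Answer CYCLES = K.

CYCLES = 9

#0 head=0: add.ALU i0 RAW+WAW r0
#1 head=1: xor.ALU i1 WAW r0
#2 head=2: sub.ALU/sub.ALU i2/i3 pair
#3 head=4: ld.MEM/or.ALU i4/i5 pair
#4 head=6: ld.MEM/and.ALU i6/i7 pair
#5 head=8: mulh.MUL i8 no-port MUL/BR
#6 head=9: blt.BR/st.MEM i9/i10 pair
#7 head=11: sll.ALU i11 RAW r1
#8 head=12: sll.ALU i12 tail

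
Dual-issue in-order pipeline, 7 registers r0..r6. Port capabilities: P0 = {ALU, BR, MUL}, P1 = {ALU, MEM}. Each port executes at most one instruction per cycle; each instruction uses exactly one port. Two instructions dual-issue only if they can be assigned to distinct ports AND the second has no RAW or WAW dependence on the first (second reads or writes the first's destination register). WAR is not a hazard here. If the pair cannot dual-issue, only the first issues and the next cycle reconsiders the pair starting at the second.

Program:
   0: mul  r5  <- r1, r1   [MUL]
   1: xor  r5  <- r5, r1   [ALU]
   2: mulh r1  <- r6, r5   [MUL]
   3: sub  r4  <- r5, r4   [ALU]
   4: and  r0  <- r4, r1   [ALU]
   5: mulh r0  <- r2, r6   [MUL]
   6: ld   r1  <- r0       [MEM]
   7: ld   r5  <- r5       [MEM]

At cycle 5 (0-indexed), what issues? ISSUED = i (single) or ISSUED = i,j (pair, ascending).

ISSUED = 6

#0 head=0: mul i0 RAW+WAW r5
#1 head=1: xor i1 RAW r5
#2 head=2: mulh sub i2+i3 2-wide
#3 head=4: and i4 WAW r0
#4 head=5: mulh i5 RAW r0
#5 head=6: ld i6 no-port MEM/MEM
#6 head=7: ld i7 tail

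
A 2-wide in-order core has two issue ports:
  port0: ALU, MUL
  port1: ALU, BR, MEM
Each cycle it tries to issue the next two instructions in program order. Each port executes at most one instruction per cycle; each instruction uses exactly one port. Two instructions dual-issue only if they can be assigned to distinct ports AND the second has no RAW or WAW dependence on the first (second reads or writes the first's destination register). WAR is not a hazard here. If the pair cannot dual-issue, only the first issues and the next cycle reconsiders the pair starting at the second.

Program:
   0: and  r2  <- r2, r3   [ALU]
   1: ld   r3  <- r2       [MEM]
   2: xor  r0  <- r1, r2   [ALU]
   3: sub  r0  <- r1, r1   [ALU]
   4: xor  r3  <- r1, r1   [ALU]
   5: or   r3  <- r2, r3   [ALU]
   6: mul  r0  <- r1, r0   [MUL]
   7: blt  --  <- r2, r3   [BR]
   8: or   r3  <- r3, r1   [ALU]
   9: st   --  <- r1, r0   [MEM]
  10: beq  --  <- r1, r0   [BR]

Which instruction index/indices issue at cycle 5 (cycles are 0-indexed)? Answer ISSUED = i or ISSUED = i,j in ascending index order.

ISSUED = 9

c0: i0 and.ALU  RAW r2
c1: i1/i2 ld.MEM/xor.ALU  dual
c2: i3/i4 sub.ALU/xor.ALU  dual
c3: i5/i6 or.ALU/mul.MUL  dual
c4: i7/i8 blt.BR/or.ALU  dual
c5: i9 st.MEM  no-port MEM/BR
c6: i10 beq.BR  tail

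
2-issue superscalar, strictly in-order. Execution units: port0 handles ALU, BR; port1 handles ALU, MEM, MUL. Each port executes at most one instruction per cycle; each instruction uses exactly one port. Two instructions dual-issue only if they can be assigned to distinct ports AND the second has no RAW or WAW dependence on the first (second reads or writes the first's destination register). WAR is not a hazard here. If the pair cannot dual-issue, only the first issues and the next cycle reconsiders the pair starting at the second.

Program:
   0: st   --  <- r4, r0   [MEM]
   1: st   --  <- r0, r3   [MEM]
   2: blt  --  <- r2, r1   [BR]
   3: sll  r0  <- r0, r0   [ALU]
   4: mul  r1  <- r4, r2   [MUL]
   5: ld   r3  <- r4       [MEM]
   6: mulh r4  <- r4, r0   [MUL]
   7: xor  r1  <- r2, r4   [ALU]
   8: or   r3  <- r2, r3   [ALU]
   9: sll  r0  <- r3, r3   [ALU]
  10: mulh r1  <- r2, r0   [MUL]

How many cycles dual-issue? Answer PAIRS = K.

#0 head=0: st.MEM i0 no-port MEM/MEM
#1 head=1: st.MEM+blt.BR i1&i2 pair
#2 head=3: sll.ALU+mul.MUL i3&i4 pair
#3 head=5: ld.MEM i5 no-port MEM/MUL
#4 head=6: mulh.MUL i6 RAW r4
#5 head=7: xor.ALU+or.ALU i7&i8 pair
#6 head=9: sll.ALU i9 RAW r0
#7 head=10: mulh.MUL i10 tail

PAIRS = 3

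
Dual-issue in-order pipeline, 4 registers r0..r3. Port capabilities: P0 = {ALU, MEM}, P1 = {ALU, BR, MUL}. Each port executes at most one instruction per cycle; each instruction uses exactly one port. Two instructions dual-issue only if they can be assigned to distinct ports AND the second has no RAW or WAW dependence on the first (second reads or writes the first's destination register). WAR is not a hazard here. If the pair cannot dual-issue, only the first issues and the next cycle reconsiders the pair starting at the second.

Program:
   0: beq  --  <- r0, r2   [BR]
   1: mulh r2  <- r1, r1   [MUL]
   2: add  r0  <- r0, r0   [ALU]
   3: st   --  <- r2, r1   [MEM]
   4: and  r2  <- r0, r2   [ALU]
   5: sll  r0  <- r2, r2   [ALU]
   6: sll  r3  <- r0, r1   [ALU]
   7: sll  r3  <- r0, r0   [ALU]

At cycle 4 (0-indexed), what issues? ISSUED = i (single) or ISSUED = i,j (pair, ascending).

#0 head=0: beq i0 no-port BR/MUL
#1 head=1: mulh add i1+i2 2-wide
#2 head=3: st and i3+i4 2-wide
#3 head=5: sll i5 RAW r0
#4 head=6: sll i6 WAW r3
#5 head=7: sll i7 tail

ISSUED = 6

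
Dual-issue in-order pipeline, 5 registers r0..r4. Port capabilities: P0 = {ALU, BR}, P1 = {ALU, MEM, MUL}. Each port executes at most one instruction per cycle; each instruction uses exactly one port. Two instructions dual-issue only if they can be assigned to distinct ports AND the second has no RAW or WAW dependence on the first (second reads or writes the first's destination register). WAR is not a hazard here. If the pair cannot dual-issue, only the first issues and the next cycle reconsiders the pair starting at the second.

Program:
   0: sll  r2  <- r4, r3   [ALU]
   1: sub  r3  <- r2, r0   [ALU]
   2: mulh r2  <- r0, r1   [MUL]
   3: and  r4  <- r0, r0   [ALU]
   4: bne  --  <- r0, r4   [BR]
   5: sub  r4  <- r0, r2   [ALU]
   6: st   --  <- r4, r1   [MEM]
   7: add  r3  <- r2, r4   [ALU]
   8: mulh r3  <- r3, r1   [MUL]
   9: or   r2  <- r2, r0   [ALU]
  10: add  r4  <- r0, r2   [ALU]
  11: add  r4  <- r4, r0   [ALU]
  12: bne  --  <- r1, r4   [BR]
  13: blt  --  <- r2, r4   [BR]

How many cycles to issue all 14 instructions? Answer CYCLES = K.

0. sll @i0  | RAW r2
1. sub;mulh @i1+i2  | 2-wide
2. and @i3  | RAW r4
3. bne;sub @i4+i5  | 2-wide
4. st;add @i6+i7  | 2-wide
5. mulh;or @i8+i9  | 2-wide
6. add @i10  | RAW+WAW r4
7. add @i11  | RAW r4
8. bne @i12  | no-port BR/BR
9. blt @i13  | tail

CYCLES = 10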